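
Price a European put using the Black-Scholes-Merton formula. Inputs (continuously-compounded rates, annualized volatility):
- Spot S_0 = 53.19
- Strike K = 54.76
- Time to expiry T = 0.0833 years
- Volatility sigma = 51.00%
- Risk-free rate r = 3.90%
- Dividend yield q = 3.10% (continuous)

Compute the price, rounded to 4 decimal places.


d1 = (ln(S/K) + (r - q + 0.5*sigma^2) * T) / (sigma * sqrt(T)) = -0.11950163
d2 = d1 - sigma * sqrt(T) = -0.26669650
exp(-rT) = 0.99675657; exp(-qT) = 0.99742103
P = K * exp(-rT) * N(-d2) - S_0 * exp(-qT) * N(-d1)
N(-d1) = 0.54756102; N(-d2) = 0.60514857
P = 54.7600 * 0.99675657 * 0.60514857 - 53.1900 * 0.99742103 * 0.54756102 = 3.9808

Answer: Price = 3.9808


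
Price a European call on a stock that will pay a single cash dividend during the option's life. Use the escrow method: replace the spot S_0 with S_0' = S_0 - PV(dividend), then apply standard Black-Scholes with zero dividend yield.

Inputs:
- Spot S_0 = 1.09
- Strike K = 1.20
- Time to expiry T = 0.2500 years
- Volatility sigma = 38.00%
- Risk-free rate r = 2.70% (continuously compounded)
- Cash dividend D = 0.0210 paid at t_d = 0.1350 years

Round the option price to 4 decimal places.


PV(D) = D * exp(-r * t_d) = 0.0210 * 0.99636163 = 0.02092359
S_0' = S_0 - PV(D) = 1.0900 - 0.02092359 = 1.06907641
d1 = (ln(S_0'/K) + (r + sigma^2/2)*T) / (sigma*sqrt(T)) = -0.47750765
d2 = d1 - sigma*sqrt(T) = -0.66750765
exp(-rT) = 0.99327273
N(d1) = 0.31650034; N(d2) = 0.25222396
C = S_0' * N(d1) - K * exp(-rT) * N(d2) = 1.06907641 * 0.31650034 - 1.2000 * 0.99327273 * 0.25222396 = 0.0377

Answer: Price = 0.0377


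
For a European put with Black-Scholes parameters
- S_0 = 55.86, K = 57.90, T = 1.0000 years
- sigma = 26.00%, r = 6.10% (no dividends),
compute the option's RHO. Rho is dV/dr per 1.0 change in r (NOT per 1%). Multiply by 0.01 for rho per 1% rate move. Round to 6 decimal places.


d1 = 0.2266583690; d2 = -0.0333416310
phi(d1) = 0.3888251426; exp(-qT) = 1.0000000000; exp(-rT) = 0.9408232398
N(-d2) = 0.5132989223
Rho = -K*T*exp(-rT)*N(-d2) = -57.9000 * 1.0000 * 0.9408232398 * 0.5132989223 = -27.961274

Answer: Rho = -27.961274


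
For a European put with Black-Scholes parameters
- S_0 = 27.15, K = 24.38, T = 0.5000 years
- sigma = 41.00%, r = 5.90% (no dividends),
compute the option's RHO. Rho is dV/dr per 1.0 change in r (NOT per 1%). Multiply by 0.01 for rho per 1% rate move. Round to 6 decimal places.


d1 = 0.6179041305; d2 = 0.3279903502
phi(d1) = 0.3296112694; exp(-qT) = 1.0000000000; exp(-rT) = 0.9709308776
N(-d2) = 0.3714594794
Rho = -K*T*exp(-rT)*N(-d2) = -24.3800 * 0.5000 * 0.9709308776 * 0.3714594794 = -4.396463

Answer: Rho = -4.396463


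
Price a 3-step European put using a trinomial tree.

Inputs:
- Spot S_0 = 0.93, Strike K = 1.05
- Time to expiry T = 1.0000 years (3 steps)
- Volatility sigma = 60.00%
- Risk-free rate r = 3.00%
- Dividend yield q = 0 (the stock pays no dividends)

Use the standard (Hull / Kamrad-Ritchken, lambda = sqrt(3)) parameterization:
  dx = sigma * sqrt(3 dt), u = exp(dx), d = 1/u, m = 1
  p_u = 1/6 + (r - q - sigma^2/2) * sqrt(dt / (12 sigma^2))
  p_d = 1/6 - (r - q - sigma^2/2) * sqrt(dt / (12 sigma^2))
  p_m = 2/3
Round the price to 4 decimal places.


Answer: Price = V(0,0) = 0.2733

Derivation:
dt = T/N = 0.333333; dx = sigma*sqrt(3*dt) = 0.600000
u = exp(dx) = 1.822119; d = 1/u = 0.548812
p_u = 0.125000, p_m = 0.666667, p_d = 0.208333
Discount per step: exp(-r*dt) = 0.990050
Stock lattice S(k, j) with j the centered position index:
  k=0: S(0,+0) = 0.9300
  k=1: S(1,-1) = 0.5104; S(1,+0) = 0.9300; S(1,+1) = 1.6946
  k=2: S(2,-2) = 0.2801; S(2,-1) = 0.5104; S(2,+0) = 0.9300; S(2,+1) = 1.6946; S(2,+2) = 3.0877
  k=3: S(3,-3) = 0.1537; S(3,-2) = 0.2801; S(3,-1) = 0.5104; S(3,+0) = 0.9300; S(3,+1) = 1.6946; S(3,+2) = 3.0877; S(3,+3) = 5.6262
Terminal payoffs V(N, j) = max(K - S_T, 0):
  V(3,-3) = 0.896272; V(3,-2) = 0.769889; V(3,-1) = 0.539605; V(3,+0) = 0.120000; V(3,+1) = 0.000000; V(3,+2) = 0.000000; V(3,+3) = 0.000000
Backward induction: V(k, j) = exp(-r*dt) * [p_u * V(k+1, j+1) + p_m * V(k+1, j) + p_d * V(k+1, j-1)]
  V(2,-2) = exp(-r*dt) * [p_u*0.539605 + p_m*0.769889 + p_d*0.896272] = 0.759797
  V(2,-1) = exp(-r*dt) * [p_u*0.120000 + p_m*0.539605 + p_d*0.769889] = 0.529806
  V(2,+0) = exp(-r*dt) * [p_u*0.000000 + p_m*0.120000 + p_d*0.539605] = 0.190503
  V(2,+1) = exp(-r*dt) * [p_u*0.000000 + p_m*0.000000 + p_d*0.120000] = 0.024751
  V(2,+2) = exp(-r*dt) * [p_u*0.000000 + p_m*0.000000 + p_d*0.000000] = 0.000000
  V(1,-1) = exp(-r*dt) * [p_u*0.190503 + p_m*0.529806 + p_d*0.759797] = 0.529981
  V(1,+0) = exp(-r*dt) * [p_u*0.024751 + p_m*0.190503 + p_d*0.529806] = 0.238079
  V(1,+1) = exp(-r*dt) * [p_u*0.000000 + p_m*0.024751 + p_d*0.190503] = 0.055630
  V(0,+0) = exp(-r*dt) * [p_u*0.055630 + p_m*0.238079 + p_d*0.529981] = 0.273339


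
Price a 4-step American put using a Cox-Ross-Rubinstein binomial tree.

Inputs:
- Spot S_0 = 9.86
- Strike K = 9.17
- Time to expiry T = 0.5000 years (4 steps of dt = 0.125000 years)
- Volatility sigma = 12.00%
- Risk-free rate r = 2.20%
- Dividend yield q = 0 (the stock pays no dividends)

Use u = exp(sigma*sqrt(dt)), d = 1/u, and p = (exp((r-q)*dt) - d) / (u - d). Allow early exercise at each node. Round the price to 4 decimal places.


dt = T/N = 0.125000
u = exp(sigma*sqrt(dt)) = 1.043339; d = 1/u = 0.958461
p = (exp((r-q)*dt) - d) / (u - d) = 0.521839
Discount per step: exp(-r*dt) = 0.997254
Stock lattice S(k, i) with i counting down-moves:
  k=0: S(0,0) = 9.8600
  k=1: S(1,0) = 10.2873; S(1,1) = 9.4504
  k=2: S(2,0) = 10.7332; S(2,1) = 9.8600; S(2,2) = 9.0579
  k=3: S(3,0) = 11.1983; S(3,1) = 10.2873; S(3,2) = 9.4504; S(3,3) = 8.6816
  k=4: S(4,0) = 11.6837; S(4,1) = 10.7332; S(4,2) = 9.8600; S(4,3) = 9.0579; S(4,4) = 8.3210
Terminal payoffs V(N, i) = max(K - S_T, 0):
  V(4,0) = 0.000000; V(4,1) = 0.000000; V(4,2) = 0.000000; V(4,3) = 0.112136; V(4,4) = 0.849016
Backward induction: V(k, i) = exp(-r*dt) * [p * V(k+1, i) + (1-p) * V(k+1, i+1)]; then take max(V_cont, immediate exercise) for American.
  V(3,0) = exp(-r*dt) * [p*0.000000 + (1-p)*0.000000] = 0.000000; exercise = 0.000000; V(3,0) = max -> 0.000000
  V(3,1) = exp(-r*dt) * [p*0.000000 + (1-p)*0.000000] = 0.000000; exercise = 0.000000; V(3,1) = max -> 0.000000
  V(3,2) = exp(-r*dt) * [p*0.000000 + (1-p)*0.112136] = 0.053472; exercise = 0.000000; V(3,2) = max -> 0.053472
  V(3,3) = exp(-r*dt) * [p*0.112136 + (1-p)*0.849016] = 0.463208; exercise = 0.488390; V(3,3) = max -> 0.488390
  V(2,0) = exp(-r*dt) * [p*0.000000 + (1-p)*0.000000] = 0.000000; exercise = 0.000000; V(2,0) = max -> 0.000000
  V(2,1) = exp(-r*dt) * [p*0.000000 + (1-p)*0.053472] = 0.025498; exercise = 0.000000; V(2,1) = max -> 0.025498
  V(2,2) = exp(-r*dt) * [p*0.053472 + (1-p)*0.488390] = 0.260715; exercise = 0.112136; V(2,2) = max -> 0.260715
  V(1,0) = exp(-r*dt) * [p*0.000000 + (1-p)*0.025498] = 0.012159; exercise = 0.000000; V(1,0) = max -> 0.012159
  V(1,1) = exp(-r*dt) * [p*0.025498 + (1-p)*0.260715] = 0.137591; exercise = 0.000000; V(1,1) = max -> 0.137591
  V(0,0) = exp(-r*dt) * [p*0.012159 + (1-p)*0.137591] = 0.071937; exercise = 0.000000; V(0,0) = max -> 0.071937

Answer: Price = V(0,0) = 0.0719


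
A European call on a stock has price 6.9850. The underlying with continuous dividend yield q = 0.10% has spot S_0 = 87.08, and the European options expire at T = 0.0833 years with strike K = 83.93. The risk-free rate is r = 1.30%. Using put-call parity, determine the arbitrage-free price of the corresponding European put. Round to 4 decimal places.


Answer: Put price = 3.7514

Derivation:
Put-call parity: C - P = S_0 * exp(-qT) - K * exp(-rT).
S_0 * exp(-qT) = 87.0800 * 0.99991670 = 87.07274654
K * exp(-rT) = 83.9300 * 0.99891769 = 83.83916140
P = C - S*exp(-qT) + K*exp(-rT)
P = 6.9850 - 87.07274654 + 83.83916140 = 3.7514


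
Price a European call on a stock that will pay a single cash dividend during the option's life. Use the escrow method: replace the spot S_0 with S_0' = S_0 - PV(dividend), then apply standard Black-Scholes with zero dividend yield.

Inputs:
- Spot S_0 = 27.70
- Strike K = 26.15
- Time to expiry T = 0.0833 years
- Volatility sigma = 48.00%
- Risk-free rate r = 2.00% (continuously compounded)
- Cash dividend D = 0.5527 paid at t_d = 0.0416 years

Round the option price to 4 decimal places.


Answer: Price = 2.0492

Derivation:
PV(D) = D * exp(-r * t_d) = 0.5527 * 0.99916835 = 0.55224034
S_0' = S_0 - PV(D) = 27.7000 - 0.55224034 = 27.14775966
d1 = (ln(S_0'/K) + (r + sigma^2/2)*T) / (sigma*sqrt(T)) = 0.35158639
d2 = d1 - sigma*sqrt(T) = 0.21305004
exp(-rT) = 0.99833539
N(d1) = 0.63742576; N(d2) = 0.58435604
C = S_0' * N(d1) - K * exp(-rT) * N(d2) = 27.14775966 * 0.63742576 - 26.1500 * 0.99833539 * 0.58435604 = 2.0492


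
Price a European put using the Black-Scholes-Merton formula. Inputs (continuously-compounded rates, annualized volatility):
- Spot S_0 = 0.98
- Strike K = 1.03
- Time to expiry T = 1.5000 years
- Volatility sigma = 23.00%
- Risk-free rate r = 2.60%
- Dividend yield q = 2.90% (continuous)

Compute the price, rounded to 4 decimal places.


d1 = (ln(S/K) + (r - q + 0.5*sigma^2) * T) / (sigma * sqrt(T)) = -0.05178189
d2 = d1 - sigma * sqrt(T) = -0.33347321
exp(-rT) = 0.96175071; exp(-qT) = 0.95743255
P = K * exp(-rT) * N(-d2) - S_0 * exp(-qT) * N(-d1)
N(-d1) = 0.52064876; N(-d2) = 0.63061145
P = 1.0300 * 0.96175071 * 0.63061145 - 0.9800 * 0.95743255 * 0.52064876 = 0.1362

Answer: Price = 0.1362


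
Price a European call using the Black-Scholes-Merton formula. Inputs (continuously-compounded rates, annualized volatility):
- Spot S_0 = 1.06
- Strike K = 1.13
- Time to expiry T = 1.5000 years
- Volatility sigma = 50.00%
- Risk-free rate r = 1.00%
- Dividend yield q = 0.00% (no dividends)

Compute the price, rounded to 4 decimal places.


Answer: Price = 0.2356

Derivation:
d1 = (ln(S/K) + (r - q + 0.5*sigma^2) * T) / (sigma * sqrt(T)) = 0.22625329
d2 = d1 - sigma * sqrt(T) = -0.38611915
exp(-rT) = 0.98511194; exp(-qT) = 1.00000000
C = S_0 * exp(-qT) * N(d1) - K * exp(-rT) * N(d2)
N(d1) = 0.58949779; N(d2) = 0.34970421
C = 1.0600 * 1.00000000 * 0.58949779 - 1.1300 * 0.98511194 * 0.34970421 = 0.2356


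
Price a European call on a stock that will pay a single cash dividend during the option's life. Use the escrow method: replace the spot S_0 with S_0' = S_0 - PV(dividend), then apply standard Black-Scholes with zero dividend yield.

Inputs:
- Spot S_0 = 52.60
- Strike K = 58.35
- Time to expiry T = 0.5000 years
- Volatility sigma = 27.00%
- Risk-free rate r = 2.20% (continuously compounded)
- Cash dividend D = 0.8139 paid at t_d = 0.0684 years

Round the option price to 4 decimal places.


Answer: Price = 1.8514

Derivation:
PV(D) = D * exp(-r * t_d) = 0.8139 * 0.99849633 = 0.81267616
S_0' = S_0 - PV(D) = 52.6000 - 0.81267616 = 51.78732384
d1 = (ln(S_0'/K) + (r + sigma^2/2)*T) / (sigma*sqrt(T)) = -0.47187044
d2 = d1 - sigma*sqrt(T) = -0.66278927
exp(-rT) = 0.98906028
N(d1) = 0.31850963; N(d2) = 0.25373276
C = S_0' * N(d1) - K * exp(-rT) * N(d2) = 51.78732384 * 0.31850963 - 58.3500 * 0.98906028 * 0.25373276 = 1.8514


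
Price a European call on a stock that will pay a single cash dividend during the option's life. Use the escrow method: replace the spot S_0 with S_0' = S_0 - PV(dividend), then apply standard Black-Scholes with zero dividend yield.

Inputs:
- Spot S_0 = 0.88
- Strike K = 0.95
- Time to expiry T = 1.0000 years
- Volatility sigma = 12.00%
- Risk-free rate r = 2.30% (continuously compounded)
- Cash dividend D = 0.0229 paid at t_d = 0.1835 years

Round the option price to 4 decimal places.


Answer: Price = 0.0162

Derivation:
PV(D) = D * exp(-r * t_d) = 0.0229 * 0.99578839 = 0.02280355
S_0' = S_0 - PV(D) = 0.8800 - 0.02280355 = 0.85719645
d1 = (ln(S_0'/K) + (r + sigma^2/2)*T) / (sigma*sqrt(T)) = -0.60495723
d2 = d1 - sigma*sqrt(T) = -0.72495723
exp(-rT) = 0.97726248
N(d1) = 0.27260371; N(d2) = 0.23423914
C = S_0' * N(d1) - K * exp(-rT) * N(d2) = 0.85719645 * 0.27260371 - 0.9500 * 0.97726248 * 0.23423914 = 0.0162


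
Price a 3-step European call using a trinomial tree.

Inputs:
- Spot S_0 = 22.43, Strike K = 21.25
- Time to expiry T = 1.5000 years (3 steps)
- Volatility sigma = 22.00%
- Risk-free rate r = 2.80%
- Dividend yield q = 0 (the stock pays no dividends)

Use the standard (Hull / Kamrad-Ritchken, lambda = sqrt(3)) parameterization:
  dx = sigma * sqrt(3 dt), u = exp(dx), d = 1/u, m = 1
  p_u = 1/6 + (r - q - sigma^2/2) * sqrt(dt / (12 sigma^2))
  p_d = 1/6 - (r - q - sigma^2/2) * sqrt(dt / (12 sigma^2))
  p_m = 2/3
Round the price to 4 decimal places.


Answer: Price = V(0,0) = 3.4300

Derivation:
dt = T/N = 0.500000; dx = sigma*sqrt(3*dt) = 0.269444
u = exp(dx) = 1.309236; d = 1/u = 0.763804
p_u = 0.170192, p_m = 0.666667, p_d = 0.163141
Discount per step: exp(-r*dt) = 0.986098
Stock lattice S(k, j) with j the centered position index:
  k=0: S(0,+0) = 22.4300
  k=1: S(1,-1) = 17.1321; S(1,+0) = 22.4300; S(1,+1) = 29.3662
  k=2: S(2,-2) = 13.0856; S(2,-1) = 17.1321; S(2,+0) = 22.4300; S(2,+1) = 29.3662; S(2,+2) = 38.4472
  k=3: S(3,-3) = 9.9948; S(3,-2) = 13.0856; S(3,-1) = 17.1321; S(3,+0) = 22.4300; S(3,+1) = 29.3662; S(3,+2) = 38.4472; S(3,+3) = 50.3365
Terminal payoffs V(N, j) = max(S_T - K, 0):
  V(3,-3) = 0.000000; V(3,-2) = 0.000000; V(3,-1) = 0.000000; V(3,+0) = 1.180000; V(3,+1) = 8.116167; V(3,+2) = 17.197247; V(3,+3) = 29.086525
Backward induction: V(k, j) = exp(-r*dt) * [p_u * V(k+1, j+1) + p_m * V(k+1, j) + p_d * V(k+1, j-1)]
  V(2,-2) = exp(-r*dt) * [p_u*0.000000 + p_m*0.000000 + p_d*0.000000] = 0.000000
  V(2,-1) = exp(-r*dt) * [p_u*1.180000 + p_m*0.000000 + p_d*0.000000] = 0.198035
  V(2,+0) = exp(-r*dt) * [p_u*8.116167 + p_m*1.180000 + p_d*0.000000] = 2.137837
  V(2,+1) = exp(-r*dt) * [p_u*17.197247 + p_m*8.116167 + p_d*1.180000] = 8.411536
  V(2,+2) = exp(-r*dt) * [p_u*29.086525 + p_m*17.197247 + p_d*8.116167] = 17.492598
  V(1,-1) = exp(-r*dt) * [p_u*2.137837 + p_m*0.198035 + p_d*0.000000] = 0.488973
  V(1,+0) = exp(-r*dt) * [p_u*8.411536 + p_m*2.137837 + p_d*0.198035] = 2.848946
  V(1,+1) = exp(-r*dt) * [p_u*17.492598 + p_m*8.411536 + p_d*2.137837] = 8.809369
  V(0,+0) = exp(-r*dt) * [p_u*8.809369 + p_m*2.848946 + p_d*0.488973] = 3.429999


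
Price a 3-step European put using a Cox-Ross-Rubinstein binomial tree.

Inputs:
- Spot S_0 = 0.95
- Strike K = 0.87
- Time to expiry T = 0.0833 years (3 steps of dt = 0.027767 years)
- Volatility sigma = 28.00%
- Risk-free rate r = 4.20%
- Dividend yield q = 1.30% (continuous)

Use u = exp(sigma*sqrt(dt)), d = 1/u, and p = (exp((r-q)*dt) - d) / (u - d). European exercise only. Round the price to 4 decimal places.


Answer: Price = V(0,0) = 0.0056

Derivation:
dt = T/N = 0.027767
u = exp(sigma*sqrt(dt)) = 1.047763; d = 1/u = 0.954414
p = (exp((r-q)*dt) - d) / (u - d) = 0.496967
Discount per step: exp(-r*dt) = 0.998834
Stock lattice S(k, i) with i counting down-moves:
  k=0: S(0,0) = 0.9500
  k=1: S(1,0) = 0.9954; S(1,1) = 0.9067
  k=2: S(2,0) = 1.0429; S(2,1) = 0.9500; S(2,2) = 0.8654
  k=3: S(3,0) = 1.0927; S(3,1) = 0.9954; S(3,2) = 0.9067; S(3,3) = 0.8259
Terminal payoffs V(N, i) = max(K - S_T, 0):
  V(3,0) = 0.000000; V(3,1) = 0.000000; V(3,2) = 0.000000; V(3,3) = 0.044087
Backward induction: V(k, i) = exp(-r*dt) * [p * V(k+1, i) + (1-p) * V(k+1, i+1)].
  V(2,0) = exp(-r*dt) * [p*0.000000 + (1-p)*0.000000] = 0.000000
  V(2,1) = exp(-r*dt) * [p*0.000000 + (1-p)*0.000000] = 0.000000
  V(2,2) = exp(-r*dt) * [p*0.000000 + (1-p)*0.044087] = 0.022151
  V(1,0) = exp(-r*dt) * [p*0.000000 + (1-p)*0.000000] = 0.000000
  V(1,1) = exp(-r*dt) * [p*0.000000 + (1-p)*0.022151] = 0.011130
  V(0,0) = exp(-r*dt) * [p*0.000000 + (1-p)*0.011130] = 0.005592


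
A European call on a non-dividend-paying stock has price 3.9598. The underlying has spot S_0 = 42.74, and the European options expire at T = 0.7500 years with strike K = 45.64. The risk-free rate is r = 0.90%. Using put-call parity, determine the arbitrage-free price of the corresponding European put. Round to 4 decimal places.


Answer: Put price = 6.5528

Derivation:
Put-call parity: C - P = S_0 * exp(-qT) - K * exp(-rT).
S_0 * exp(-qT) = 42.7400 * 1.00000000 = 42.74000000
K * exp(-rT) = 45.6400 * 0.99327273 = 45.33296740
P = C - S*exp(-qT) + K*exp(-rT)
P = 3.9598 - 42.74000000 + 45.33296740 = 6.5528


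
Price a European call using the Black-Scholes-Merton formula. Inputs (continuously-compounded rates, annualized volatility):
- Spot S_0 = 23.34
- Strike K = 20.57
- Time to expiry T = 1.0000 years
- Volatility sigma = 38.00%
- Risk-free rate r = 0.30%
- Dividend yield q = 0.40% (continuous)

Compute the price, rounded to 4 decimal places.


Answer: Price = 4.8413

Derivation:
d1 = (ln(S/K) + (r - q + 0.5*sigma^2) * T) / (sigma * sqrt(T)) = 0.51982875
d2 = d1 - sigma * sqrt(T) = 0.13982875
exp(-rT) = 0.99700450; exp(-qT) = 0.99600799
C = S_0 * exp(-qT) * N(d1) - K * exp(-rT) * N(d2)
N(d1) = 0.69840853; N(d2) = 0.55560235
C = 23.3400 * 0.99600799 * 0.69840853 - 20.5700 * 0.99700450 * 0.55560235 = 4.8413


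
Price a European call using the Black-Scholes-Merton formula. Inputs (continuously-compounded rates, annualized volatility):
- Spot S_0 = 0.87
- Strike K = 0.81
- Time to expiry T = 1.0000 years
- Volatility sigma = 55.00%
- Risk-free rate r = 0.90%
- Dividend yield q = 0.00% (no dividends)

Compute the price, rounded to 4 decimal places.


d1 = (ln(S/K) + (r - q + 0.5*sigma^2) * T) / (sigma * sqrt(T)) = 0.42128903
d2 = d1 - sigma * sqrt(T) = -0.12871097
exp(-rT) = 0.99104038; exp(-qT) = 1.00000000
C = S_0 * exp(-qT) * N(d1) - K * exp(-rT) * N(d2)
N(d1) = 0.66322798; N(d2) = 0.44879318
C = 0.8700 * 1.00000000 * 0.66322798 - 0.8100 * 0.99104038 * 0.44879318 = 0.2167

Answer: Price = 0.2167


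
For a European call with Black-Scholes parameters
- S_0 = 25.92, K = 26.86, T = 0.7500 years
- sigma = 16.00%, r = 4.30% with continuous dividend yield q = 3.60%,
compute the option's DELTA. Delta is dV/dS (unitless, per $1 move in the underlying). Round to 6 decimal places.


Answer: Delta = 0.428682

Derivation:
d1 = -0.1499185209; d2 = -0.2884825855
phi(d1) = 0.3944841509; exp(-qT) = 0.9733612415; exp(-rT) = 0.9682644857
N(d1) = 0.4404144497
Delta = exp(-qT) * N(d1) = 0.9733612415 * 0.4404144497 = 0.428682


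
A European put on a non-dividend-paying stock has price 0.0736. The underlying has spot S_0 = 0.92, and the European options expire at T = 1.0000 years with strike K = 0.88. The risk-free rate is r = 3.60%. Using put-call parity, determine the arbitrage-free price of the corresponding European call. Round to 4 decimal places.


Put-call parity: C - P = S_0 * exp(-qT) - K * exp(-rT).
S_0 * exp(-qT) = 0.9200 * 1.00000000 = 0.92000000
K * exp(-rT) = 0.8800 * 0.96464029 = 0.84888346
C = P + S*exp(-qT) - K*exp(-rT)
C = 0.0736 + 0.92000000 - 0.84888346 = 0.1447

Answer: Call price = 0.1447


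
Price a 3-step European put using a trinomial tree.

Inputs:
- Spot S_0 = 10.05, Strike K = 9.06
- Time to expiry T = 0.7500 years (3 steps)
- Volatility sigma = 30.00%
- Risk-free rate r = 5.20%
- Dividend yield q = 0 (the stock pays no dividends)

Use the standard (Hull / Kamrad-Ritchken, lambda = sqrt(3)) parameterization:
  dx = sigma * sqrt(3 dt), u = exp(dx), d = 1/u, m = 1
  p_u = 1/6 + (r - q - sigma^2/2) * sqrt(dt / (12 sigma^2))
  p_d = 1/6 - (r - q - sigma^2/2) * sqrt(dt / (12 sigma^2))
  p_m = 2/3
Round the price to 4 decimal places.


Answer: Price = V(0,0) = 0.4681

Derivation:
dt = T/N = 0.250000; dx = sigma*sqrt(3*dt) = 0.259808
u = exp(dx) = 1.296681; d = 1/u = 0.771200
p_u = 0.170035, p_m = 0.666667, p_d = 0.163299
Discount per step: exp(-r*dt) = 0.987084
Stock lattice S(k, j) with j the centered position index:
  k=0: S(0,+0) = 10.0500
  k=1: S(1,-1) = 7.7506; S(1,+0) = 10.0500; S(1,+1) = 13.0316
  k=2: S(2,-2) = 5.9772; S(2,-1) = 7.7506; S(2,+0) = 10.0500; S(2,+1) = 13.0316; S(2,+2) = 16.8979
  k=3: S(3,-3) = 4.6096; S(3,-2) = 5.9772; S(3,-1) = 7.7506; S(3,+0) = 10.0500; S(3,+1) = 13.0316; S(3,+2) = 16.8979; S(3,+3) = 21.9111
Terminal payoffs V(N, j) = max(K - S_T, 0):
  V(3,-3) = 4.450360; V(3,-2) = 3.082769; V(3,-1) = 1.309441; V(3,+0) = 0.000000; V(3,+1) = 0.000000; V(3,+2) = 0.000000; V(3,+3) = 0.000000
Backward induction: V(k, j) = exp(-r*dt) * [p_u * V(k+1, j+1) + p_m * V(k+1, j) + p_d * V(k+1, j-1)]
  V(2,-2) = exp(-r*dt) * [p_u*1.309441 + p_m*3.082769 + p_d*4.450360] = 2.965761
  V(2,-1) = exp(-r*dt) * [p_u*0.000000 + p_m*1.309441 + p_d*3.082769] = 1.358596
  V(2,+0) = exp(-r*dt) * [p_u*0.000000 + p_m*0.000000 + p_d*1.309441] = 0.211068
  V(2,+1) = exp(-r*dt) * [p_u*0.000000 + p_m*0.000000 + p_d*0.000000] = 0.000000
  V(2,+2) = exp(-r*dt) * [p_u*0.000000 + p_m*0.000000 + p_d*0.000000] = 0.000000
  V(1,-1) = exp(-r*dt) * [p_u*0.211068 + p_m*1.358596 + p_d*2.965761] = 1.407508
  V(1,+0) = exp(-r*dt) * [p_u*0.000000 + p_m*0.211068 + p_d*1.358596] = 0.357886
  V(1,+1) = exp(-r*dt) * [p_u*0.000000 + p_m*0.000000 + p_d*0.211068] = 0.034022
  V(0,+0) = exp(-r*dt) * [p_u*0.034022 + p_m*0.357886 + p_d*1.407508] = 0.468095


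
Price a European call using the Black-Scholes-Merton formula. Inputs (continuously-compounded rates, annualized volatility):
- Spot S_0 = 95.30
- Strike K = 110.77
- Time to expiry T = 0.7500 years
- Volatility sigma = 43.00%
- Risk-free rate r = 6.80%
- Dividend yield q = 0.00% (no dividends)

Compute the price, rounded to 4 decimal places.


d1 = (ln(S/K) + (r - q + 0.5*sigma^2) * T) / (sigma * sqrt(T)) = -0.08079861
d2 = d1 - sigma * sqrt(T) = -0.45318953
exp(-rT) = 0.95027867; exp(-qT) = 1.00000000
C = S_0 * exp(-qT) * N(d1) - K * exp(-rT) * N(d2)
N(d1) = 0.46780106; N(d2) = 0.32520613
C = 95.3000 * 1.00000000 * 0.46780106 - 110.7700 * 0.95027867 * 0.32520613 = 10.3495

Answer: Price = 10.3495


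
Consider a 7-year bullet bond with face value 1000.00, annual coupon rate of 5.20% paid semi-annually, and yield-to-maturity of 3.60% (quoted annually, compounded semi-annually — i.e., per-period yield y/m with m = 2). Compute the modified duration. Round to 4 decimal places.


Coupon per period c = face * coupon_rate / m = 26.000000
Periods per year m = 2; per-period yield y/m = 0.018000
Number of cashflows N = 14
Cashflows (t years, CF_t, discount factor 1/(1+y/m)^(m*t), PV):
  t = 0.5000: CF_t = 26.000000, DF = 0.982318, PV = 25.540275
  t = 1.0000: CF_t = 26.000000, DF = 0.964949, PV = 25.088679
  t = 1.5000: CF_t = 26.000000, DF = 0.947887, PV = 24.645068
  t = 2.0000: CF_t = 26.000000, DF = 0.931127, PV = 24.209300
  t = 2.5000: CF_t = 26.000000, DF = 0.914663, PV = 23.781238
  t = 3.0000: CF_t = 26.000000, DF = 0.898490, PV = 23.360745
  t = 3.5000: CF_t = 26.000000, DF = 0.882603, PV = 22.947686
  t = 4.0000: CF_t = 26.000000, DF = 0.866997, PV = 22.541931
  t = 4.5000: CF_t = 26.000000, DF = 0.851667, PV = 22.143351
  t = 5.0000: CF_t = 26.000000, DF = 0.836608, PV = 21.751818
  t = 5.5000: CF_t = 26.000000, DF = 0.821816, PV = 21.367209
  t = 6.0000: CF_t = 26.000000, DF = 0.807285, PV = 20.989399
  t = 6.5000: CF_t = 26.000000, DF = 0.793010, PV = 20.618271
  t = 7.0000: CF_t = 1026.000000, DF = 0.778989, PV = 799.242314
Price P = sum_t PV_t = 1098.227284
First compute Macaulay numerator sum_t t * PV_t:
  t * PV_t at t = 0.5000: 12.770138
  t * PV_t at t = 1.0000: 25.088679
  t * PV_t at t = 1.5000: 36.967601
  t * PV_t at t = 2.0000: 48.418600
  t * PV_t at t = 2.5000: 59.453095
  t * PV_t at t = 3.0000: 70.082234
  t * PV_t at t = 3.5000: 80.316902
  t * PV_t at t = 4.0000: 90.167726
  t * PV_t at t = 4.5000: 99.645080
  t * PV_t at t = 5.0000: 108.759092
  t * PV_t at t = 5.5000: 117.519647
  t * PV_t at t = 6.0000: 125.936396
  t * PV_t at t = 6.5000: 134.018759
  t * PV_t at t = 7.0000: 5594.696201
Macaulay duration D = 6603.840149 / 1098.227284 = 6.013182
Modified duration = D / (1 + y/m) = 6.013182 / (1 + 0.018000) = 5.906858

Answer: Modified duration = 5.9069


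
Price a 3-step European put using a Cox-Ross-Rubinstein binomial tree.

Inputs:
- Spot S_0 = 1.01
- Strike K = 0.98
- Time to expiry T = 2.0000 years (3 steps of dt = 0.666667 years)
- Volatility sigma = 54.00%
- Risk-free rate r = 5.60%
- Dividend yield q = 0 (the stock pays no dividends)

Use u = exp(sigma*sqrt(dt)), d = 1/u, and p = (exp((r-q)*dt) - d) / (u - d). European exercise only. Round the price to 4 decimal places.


Answer: Price = V(0,0) = 0.2389

Derivation:
dt = T/N = 0.666667
u = exp(sigma*sqrt(dt)) = 1.554118; d = 1/u = 0.643452
p = (exp((r-q)*dt) - d) / (u - d) = 0.433295
Discount per step: exp(-r*dt) = 0.963355
Stock lattice S(k, i) with i counting down-moves:
  k=0: S(0,0) = 1.0100
  k=1: S(1,0) = 1.5697; S(1,1) = 0.6499
  k=2: S(2,0) = 2.4394; S(2,1) = 1.0100; S(2,2) = 0.4182
  k=3: S(3,0) = 3.7912; S(3,1) = 1.5697; S(3,2) = 0.6499; S(3,3) = 0.2691
Terminal payoffs V(N, i) = max(K - S_T, 0):
  V(3,0) = 0.000000; V(3,1) = 0.000000; V(3,2) = 0.330114; V(3,3) = 0.710927
Backward induction: V(k, i) = exp(-r*dt) * [p * V(k+1, i) + (1-p) * V(k+1, i+1)].
  V(2,0) = exp(-r*dt) * [p*0.000000 + (1-p)*0.000000] = 0.000000
  V(2,1) = exp(-r*dt) * [p*0.000000 + (1-p)*0.330114] = 0.180222
  V(2,2) = exp(-r*dt) * [p*0.330114 + (1-p)*0.710927] = 0.525917
  V(1,0) = exp(-r*dt) * [p*0.000000 + (1-p)*0.180222] = 0.098390
  V(1,1) = exp(-r*dt) * [p*0.180222 + (1-p)*0.525917] = 0.362346
  V(0,0) = exp(-r*dt) * [p*0.098390 + (1-p)*0.362346] = 0.238888


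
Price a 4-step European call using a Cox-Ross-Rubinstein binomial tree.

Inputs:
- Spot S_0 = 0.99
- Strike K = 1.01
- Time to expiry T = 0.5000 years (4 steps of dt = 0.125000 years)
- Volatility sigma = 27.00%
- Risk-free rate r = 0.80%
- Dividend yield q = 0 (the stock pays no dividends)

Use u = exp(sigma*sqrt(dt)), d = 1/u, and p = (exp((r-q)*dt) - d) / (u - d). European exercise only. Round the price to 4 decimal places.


Answer: Price = V(0,0) = 0.0669

Derivation:
dt = T/N = 0.125000
u = exp(sigma*sqrt(dt)) = 1.100164; d = 1/u = 0.908955
p = (exp((r-q)*dt) - d) / (u - d) = 0.481386
Discount per step: exp(-r*dt) = 0.999000
Stock lattice S(k, i) with i counting down-moves:
  k=0: S(0,0) = 0.9900
  k=1: S(1,0) = 1.0892; S(1,1) = 0.8999
  k=2: S(2,0) = 1.1983; S(2,1) = 0.9900; S(2,2) = 0.8179
  k=3: S(3,0) = 1.3183; S(3,1) = 1.0892; S(3,2) = 0.8999; S(3,3) = 0.7435
  k=4: S(4,0) = 1.4503; S(4,1) = 1.1983; S(4,2) = 0.9900; S(4,3) = 0.8179; S(4,4) = 0.6758
Terminal payoffs V(N, i) = max(S_T - K, 0):
  V(4,0) = 0.440325; V(4,1) = 0.188258; V(4,2) = 0.000000; V(4,3) = 0.000000; V(4,4) = 0.000000
Backward induction: V(k, i) = exp(-r*dt) * [p * V(k+1, i) + (1-p) * V(k+1, i+1)].
  V(3,0) = exp(-r*dt) * [p*0.440325 + (1-p)*0.188258] = 0.309290
  V(3,1) = exp(-r*dt) * [p*0.188258 + (1-p)*0.000000] = 0.090534
  V(3,2) = exp(-r*dt) * [p*0.000000 + (1-p)*0.000000] = 0.000000
  V(3,3) = exp(-r*dt) * [p*0.000000 + (1-p)*0.000000] = 0.000000
  V(2,0) = exp(-r*dt) * [p*0.309290 + (1-p)*0.090534] = 0.195644
  V(2,1) = exp(-r*dt) * [p*0.090534 + (1-p)*0.000000] = 0.043538
  V(2,2) = exp(-r*dt) * [p*0.000000 + (1-p)*0.000000] = 0.000000
  V(1,0) = exp(-r*dt) * [p*0.195644 + (1-p)*0.043538] = 0.116643
  V(1,1) = exp(-r*dt) * [p*0.043538 + (1-p)*0.000000] = 0.020938
  V(0,0) = exp(-r*dt) * [p*0.116643 + (1-p)*0.020938] = 0.066942


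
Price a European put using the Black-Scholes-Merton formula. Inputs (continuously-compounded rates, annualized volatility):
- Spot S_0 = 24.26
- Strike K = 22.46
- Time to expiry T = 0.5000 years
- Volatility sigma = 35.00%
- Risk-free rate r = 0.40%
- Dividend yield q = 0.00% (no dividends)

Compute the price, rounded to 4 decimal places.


d1 = (ln(S/K) + (r - q + 0.5*sigma^2) * T) / (sigma * sqrt(T)) = 0.44332748
d2 = d1 - sigma * sqrt(T) = 0.19584011
exp(-rT) = 0.99800200; exp(-qT) = 1.00000000
P = K * exp(-rT) * N(-d2) - S_0 * exp(-qT) * N(-d1)
N(-d1) = 0.32876444; N(-d2) = 0.42236766
P = 22.4600 * 0.99800200 * 0.42236766 - 24.2600 * 1.00000000 * 0.32876444 = 1.4916

Answer: Price = 1.4916


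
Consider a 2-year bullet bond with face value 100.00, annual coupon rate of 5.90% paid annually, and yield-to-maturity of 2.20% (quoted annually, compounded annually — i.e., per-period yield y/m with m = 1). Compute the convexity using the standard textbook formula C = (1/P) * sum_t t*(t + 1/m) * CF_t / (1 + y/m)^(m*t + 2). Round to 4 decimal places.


Answer: Convexity = 5.5382

Derivation:
Coupon per period c = face * coupon_rate / m = 5.900000
Periods per year m = 1; per-period yield y/m = 0.022000
Number of cashflows N = 2
Cashflows (t years, CF_t, discount factor 1/(1+y/m)^(m*t), PV):
  t = 1.0000: CF_t = 5.900000, DF = 0.978474, PV = 5.772994
  t = 2.0000: CF_t = 105.900000, DF = 0.957411, PV = 101.389777
Price P = sum_t PV_t = 107.162771
Convexity numerator sum_t t*(t + 1/m) * CF_t / (1+y/m)^(m*t + 2):
  t = 1.0000: term = 11.054251
  t = 2.0000: term = 582.429853
Convexity = (1/P) * sum = 593.484104 / 107.162771 = 5.538156


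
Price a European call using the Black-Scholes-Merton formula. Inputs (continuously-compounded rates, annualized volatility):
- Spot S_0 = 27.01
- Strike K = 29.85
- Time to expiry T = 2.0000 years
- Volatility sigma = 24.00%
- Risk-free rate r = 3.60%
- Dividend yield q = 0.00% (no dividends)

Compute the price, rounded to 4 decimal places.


Answer: Price = 3.3207

Derivation:
d1 = (ln(S/K) + (r - q + 0.5*sigma^2) * T) / (sigma * sqrt(T)) = 0.08727562
d2 = d1 - sigma * sqrt(T) = -0.25213563
exp(-rT) = 0.93053090; exp(-qT) = 1.00000000
C = S_0 * exp(-qT) * N(d1) - K * exp(-rT) * N(d2)
N(d1) = 0.53477378; N(d2) = 0.40046811
C = 27.0100 * 1.00000000 * 0.53477378 - 29.8500 * 0.93053090 * 0.40046811 = 3.3207


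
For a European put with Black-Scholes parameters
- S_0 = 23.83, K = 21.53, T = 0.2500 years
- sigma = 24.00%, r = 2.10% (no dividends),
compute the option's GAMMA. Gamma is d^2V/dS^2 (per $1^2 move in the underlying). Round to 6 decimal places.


d1 = 0.9495664978; d2 = 0.8295664978
phi(d1) = 0.2541636825; exp(-qT) = 1.0000000000; exp(-rT) = 0.9947637572
Gamma = exp(-qT) * phi(d1) / (S * sigma * sqrt(T)) = 1.0000000000 * 0.2541636825 / (23.8300 * 0.2400 * 0.5000000000) = 0.088881

Answer: Gamma = 0.088881


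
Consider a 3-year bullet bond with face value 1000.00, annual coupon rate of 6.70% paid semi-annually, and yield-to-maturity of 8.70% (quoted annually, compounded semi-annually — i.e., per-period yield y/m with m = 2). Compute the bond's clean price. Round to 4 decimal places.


Answer: Price = 948.1707

Derivation:
Coupon per period c = face * coupon_rate / m = 33.500000
Periods per year m = 2; per-period yield y/m = 0.043500
Number of cashflows N = 6
Cashflows (t years, CF_t, discount factor 1/(1+y/m)^(m*t), PV):
  t = 0.5000: CF_t = 33.500000, DF = 0.958313, PV = 32.103498
  t = 1.0000: CF_t = 33.500000, DF = 0.918365, PV = 30.765211
  t = 1.5000: CF_t = 33.500000, DF = 0.880081, PV = 29.482713
  t = 2.0000: CF_t = 33.500000, DF = 0.843393, PV = 28.253678
  t = 2.5000: CF_t = 33.500000, DF = 0.808235, PV = 27.075877
  t = 3.0000: CF_t = 1033.500000, DF = 0.774543, PV = 800.489723
Price P = sum_t PV_t = 948.170701


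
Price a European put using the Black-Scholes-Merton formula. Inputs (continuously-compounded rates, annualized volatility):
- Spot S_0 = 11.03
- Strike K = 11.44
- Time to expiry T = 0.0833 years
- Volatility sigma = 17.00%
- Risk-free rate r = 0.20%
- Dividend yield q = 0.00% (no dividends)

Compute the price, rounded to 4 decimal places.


Answer: Price = 0.4816

Derivation:
d1 = (ln(S/K) + (r - q + 0.5*sigma^2) * T) / (sigma * sqrt(T)) = -0.71592578
d2 = d1 - sigma * sqrt(T) = -0.76499074
exp(-rT) = 0.99983341; exp(-qT) = 1.00000000
P = K * exp(-rT) * N(-d2) - S_0 * exp(-qT) * N(-d1)
N(-d1) = 0.76298141; N(-d2) = 0.77786147
P = 11.4400 * 0.99983341 * 0.77786147 - 11.0300 * 1.00000000 * 0.76298141 = 0.4816


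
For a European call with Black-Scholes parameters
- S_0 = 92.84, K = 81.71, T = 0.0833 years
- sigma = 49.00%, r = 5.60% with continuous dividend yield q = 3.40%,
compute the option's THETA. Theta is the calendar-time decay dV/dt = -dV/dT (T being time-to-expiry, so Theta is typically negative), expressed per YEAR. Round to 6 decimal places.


Answer: Theta = -20.279740

Derivation:
d1 = 0.9866459040; d2 = 0.8452233810
phi(d1) = 0.2452018321; exp(-qT) = 0.9971718069; exp(-rT) = 0.9953460633
Theta = -S*exp(-qT)*phi(d1)*sigma/(2*sqrt(T)) - r*K*exp(-rT)*N(d2) + q*S*exp(-qT)*N(d1)
N(d1) = 0.8380918709; N(d2) = 0.8010069348; sqrt(T) = 0.2886173938
Term 1 = -92.8400 * 0.9971718069 * 0.2452018321 * 0.4900 / (2 * 0.2886173938) = -19.2695874788
Term 2 = -0.0560 * 81.7100 * 0.9953460633 * 0.8010069348 = -3.6481578111
Term 3 = 0.0340 * 92.8400 * 0.9971718069 * 0.8380918709 = 2.6380053271
Theta = -19.2695874788 + (-3.6481578111) + (2.6380053271) = -20.279740


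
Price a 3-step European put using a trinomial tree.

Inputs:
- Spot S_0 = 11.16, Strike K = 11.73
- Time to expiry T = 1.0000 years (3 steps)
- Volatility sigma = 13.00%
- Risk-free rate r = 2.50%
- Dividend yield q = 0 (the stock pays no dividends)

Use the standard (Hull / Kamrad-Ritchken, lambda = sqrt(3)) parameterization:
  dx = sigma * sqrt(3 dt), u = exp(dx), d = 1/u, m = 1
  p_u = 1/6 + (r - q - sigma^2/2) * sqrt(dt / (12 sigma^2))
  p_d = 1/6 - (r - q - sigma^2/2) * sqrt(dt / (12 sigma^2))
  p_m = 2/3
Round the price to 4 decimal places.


dt = T/N = 0.333333; dx = sigma*sqrt(3*dt) = 0.130000
u = exp(dx) = 1.138828; d = 1/u = 0.878095
p_u = 0.187885, p_m = 0.666667, p_d = 0.145449
Discount per step: exp(-r*dt) = 0.991701
Stock lattice S(k, j) with j the centered position index:
  k=0: S(0,+0) = 11.1600
  k=1: S(1,-1) = 9.7995; S(1,+0) = 11.1600; S(1,+1) = 12.7093
  k=2: S(2,-2) = 8.6049; S(2,-1) = 9.7995; S(2,+0) = 11.1600; S(2,+1) = 12.7093; S(2,+2) = 14.4737
  k=3: S(3,-3) = 7.5560; S(3,-2) = 8.6049; S(3,-1) = 9.7995; S(3,+0) = 11.1600; S(3,+1) = 12.7093; S(3,+2) = 14.4737; S(3,+3) = 16.4831
Terminal payoffs V(N, j) = max(K - S_T, 0):
  V(3,-3) = 4.174045; V(3,-2) = 3.125064; V(3,-1) = 1.930455; V(3,+0) = 0.570000; V(3,+1) = 0.000000; V(3,+2) = 0.000000; V(3,+3) = 0.000000
Backward induction: V(k, j) = exp(-r*dt) * [p_u * V(k+1, j+1) + p_m * V(k+1, j) + p_d * V(k+1, j-1)]
  V(2,-2) = exp(-r*dt) * [p_u*1.930455 + p_m*3.125064 + p_d*4.174045] = 3.027851
  V(2,-1) = exp(-r*dt) * [p_u*0.570000 + p_m*1.930455 + p_d*3.125064] = 1.833260
  V(2,+0) = exp(-r*dt) * [p_u*0.000000 + p_m*0.570000 + p_d*1.930455] = 0.655299
  V(2,+1) = exp(-r*dt) * [p_u*0.000000 + p_m*0.000000 + p_d*0.570000] = 0.082218
  V(2,+2) = exp(-r*dt) * [p_u*0.000000 + p_m*0.000000 + p_d*0.000000] = 0.000000
  V(1,-1) = exp(-r*dt) * [p_u*0.655299 + p_m*1.833260 + p_d*3.027851] = 1.770872
  V(1,+0) = exp(-r*dt) * [p_u*0.082218 + p_m*0.655299 + p_d*1.833260] = 0.712992
  V(1,+1) = exp(-r*dt) * [p_u*0.000000 + p_m*0.082218 + p_d*0.655299] = 0.148878
  V(0,+0) = exp(-r*dt) * [p_u*0.148878 + p_m*0.712992 + p_d*1.770872] = 0.754557

Answer: Price = V(0,0) = 0.7546


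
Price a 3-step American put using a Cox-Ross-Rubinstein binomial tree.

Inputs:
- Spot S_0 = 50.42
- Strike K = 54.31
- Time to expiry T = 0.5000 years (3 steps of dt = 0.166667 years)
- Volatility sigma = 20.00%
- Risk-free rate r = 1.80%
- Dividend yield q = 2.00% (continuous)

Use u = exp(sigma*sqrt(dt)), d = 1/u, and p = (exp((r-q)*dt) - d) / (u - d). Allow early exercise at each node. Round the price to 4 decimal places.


dt = T/N = 0.166667
u = exp(sigma*sqrt(dt)) = 1.085076; d = 1/u = 0.921595
p = (exp((r-q)*dt) - d) / (u - d) = 0.477560
Discount per step: exp(-r*dt) = 0.997004
Stock lattice S(k, i) with i counting down-moves:
  k=0: S(0,0) = 50.4200
  k=1: S(1,0) = 54.7095; S(1,1) = 46.4668
  k=2: S(2,0) = 59.3640; S(2,1) = 50.4200; S(2,2) = 42.8236
  k=3: S(3,0) = 64.4144; S(3,1) = 54.7095; S(3,2) = 46.4668; S(3,3) = 39.4660
Terminal payoffs V(N, i) = max(K - S_T, 0):
  V(3,0) = 0.000000; V(3,1) = 0.000000; V(3,2) = 7.843191; V(3,3) = 14.844023
Backward induction: V(k, i) = exp(-r*dt) * [p * V(k+1, i) + (1-p) * V(k+1, i+1)]; then take max(V_cont, immediate exercise) for American.
  V(2,0) = exp(-r*dt) * [p*0.000000 + (1-p)*0.000000] = 0.000000; exercise = 0.000000; V(2,0) = max -> 0.000000
  V(2,1) = exp(-r*dt) * [p*0.000000 + (1-p)*7.843191] = 4.085320; exercise = 3.890000; V(2,1) = max -> 4.085320
  V(2,2) = exp(-r*dt) * [p*7.843191 + (1-p)*14.844023] = 11.466254; exercise = 11.486432; V(2,2) = max -> 11.486432
  V(1,0) = exp(-r*dt) * [p*0.000000 + (1-p)*4.085320] = 2.127940; exercise = 0.000000; V(1,0) = max -> 2.127940
  V(1,1) = exp(-r*dt) * [p*4.085320 + (1-p)*11.486432] = 7.928135; exercise = 7.843191; V(1,1) = max -> 7.928135
  V(0,0) = exp(-r*dt) * [p*2.127940 + (1-p)*7.928135] = 5.142741; exercise = 3.890000; V(0,0) = max -> 5.142741

Answer: Price = V(0,0) = 5.1427


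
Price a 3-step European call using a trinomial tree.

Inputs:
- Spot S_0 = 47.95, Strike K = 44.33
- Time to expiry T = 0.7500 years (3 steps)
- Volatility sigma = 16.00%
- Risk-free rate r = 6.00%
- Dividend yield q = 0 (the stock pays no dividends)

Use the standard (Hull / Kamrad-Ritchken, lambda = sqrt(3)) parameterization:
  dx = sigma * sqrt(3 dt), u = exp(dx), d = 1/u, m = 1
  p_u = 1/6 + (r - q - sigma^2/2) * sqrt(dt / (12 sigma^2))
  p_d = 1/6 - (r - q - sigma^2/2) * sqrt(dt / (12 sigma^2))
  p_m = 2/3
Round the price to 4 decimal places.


Answer: Price = V(0,0) = 6.2516

Derivation:
dt = T/N = 0.250000; dx = sigma*sqrt(3*dt) = 0.138564
u = exp(dx) = 1.148623; d = 1/u = 0.870607
p_u = 0.209246, p_m = 0.666667, p_d = 0.124087
Discount per step: exp(-r*dt) = 0.985112
Stock lattice S(k, j) with j the centered position index:
  k=0: S(0,+0) = 47.9500
  k=1: S(1,-1) = 41.7456; S(1,+0) = 47.9500; S(1,+1) = 55.0765
  k=2: S(2,-2) = 36.3441; S(2,-1) = 41.7456; S(2,+0) = 47.9500; S(2,+1) = 55.0765; S(2,+2) = 63.2621
  k=3: S(3,-3) = 31.6414; S(3,-2) = 36.3441; S(3,-1) = 41.7456; S(3,+0) = 47.9500; S(3,+1) = 55.0765; S(3,+2) = 63.2621; S(3,+3) = 72.6644
Terminal payoffs V(N, j) = max(S_T - K, 0):
  V(3,-3) = 0.000000; V(3,-2) = 0.000000; V(3,-1) = 0.000000; V(3,+0) = 3.620000; V(3,+1) = 10.746486; V(3,+2) = 18.932133; V(3,+3) = 28.334357
Backward induction: V(k, j) = exp(-r*dt) * [p_u * V(k+1, j+1) + p_m * V(k+1, j) + p_d * V(k+1, j-1)]
  V(2,-2) = exp(-r*dt) * [p_u*0.000000 + p_m*0.000000 + p_d*0.000000] = 0.000000
  V(2,-1) = exp(-r*dt) * [p_u*3.620000 + p_m*0.000000 + p_d*0.000000] = 0.746194
  V(2,+0) = exp(-r*dt) * [p_u*10.746486 + p_m*3.620000 + p_d*0.000000] = 4.592587
  V(2,+1) = exp(-r*dt) * [p_u*18.932133 + p_m*10.746486 + p_d*3.620000] = 11.402667
  V(2,+2) = exp(-r*dt) * [p_u*28.334357 + p_m*18.932133 + p_d*10.746486] = 19.587749
  V(1,-1) = exp(-r*dt) * [p_u*4.592587 + p_m*0.746194 + p_d*0.000000] = 1.436731
  V(1,+0) = exp(-r*dt) * [p_u*11.402667 + p_m*4.592587 + p_d*0.746194] = 5.457799
  V(1,+1) = exp(-r*dt) * [p_u*19.587749 + p_m*11.402667 + p_d*4.592587] = 12.087641
  V(0,+0) = exp(-r*dt) * [p_u*12.087641 + p_m*5.457799 + p_d*1.436731] = 6.251625


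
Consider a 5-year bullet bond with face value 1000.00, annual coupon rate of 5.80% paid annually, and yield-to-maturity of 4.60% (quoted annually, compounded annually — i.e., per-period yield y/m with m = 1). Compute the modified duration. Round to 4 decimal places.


Answer: Modified duration = 4.2981

Derivation:
Coupon per period c = face * coupon_rate / m = 58.000000
Periods per year m = 1; per-period yield y/m = 0.046000
Number of cashflows N = 5
Cashflows (t years, CF_t, discount factor 1/(1+y/m)^(m*t), PV):
  t = 1.0000: CF_t = 58.000000, DF = 0.956023, PV = 55.449331
  t = 2.0000: CF_t = 58.000000, DF = 0.913980, PV = 53.010832
  t = 3.0000: CF_t = 58.000000, DF = 0.873786, PV = 50.679572
  t = 4.0000: CF_t = 58.000000, DF = 0.835359, PV = 48.450834
  t = 5.0000: CF_t = 1058.000000, DF = 0.798623, PV = 844.942674
Price P = sum_t PV_t = 1052.533244
First compute Macaulay numerator sum_t t * PV_t:
  t * PV_t at t = 1.0000: 55.449331
  t * PV_t at t = 2.0000: 106.021665
  t * PV_t at t = 3.0000: 152.038717
  t * PV_t at t = 4.0000: 193.803335
  t * PV_t at t = 5.0000: 4224.713372
Macaulay duration D = 4732.026420 / 1052.533244 = 4.495845
Modified duration = D / (1 + y/m) = 4.495845 / (1 + 0.046000) = 4.298131


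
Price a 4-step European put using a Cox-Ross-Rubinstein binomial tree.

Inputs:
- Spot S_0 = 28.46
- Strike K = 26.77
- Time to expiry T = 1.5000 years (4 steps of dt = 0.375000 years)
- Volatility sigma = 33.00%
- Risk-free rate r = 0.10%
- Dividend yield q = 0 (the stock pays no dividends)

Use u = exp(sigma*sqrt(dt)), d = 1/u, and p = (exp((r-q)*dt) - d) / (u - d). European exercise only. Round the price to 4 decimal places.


dt = T/N = 0.375000
u = exp(sigma*sqrt(dt)) = 1.223949; d = 1/u = 0.817027
p = (exp((r-q)*dt) - d) / (u - d) = 0.450572
Discount per step: exp(-r*dt) = 0.999625
Stock lattice S(k, i) with i counting down-moves:
  k=0: S(0,0) = 28.4600
  k=1: S(1,0) = 34.8336; S(1,1) = 23.2526
  k=2: S(2,0) = 42.6346; S(2,1) = 28.4600; S(2,2) = 18.9980
  k=3: S(3,0) = 52.1826; S(3,1) = 34.8336; S(3,2) = 23.2526; S(3,3) = 15.5219
  k=4: S(4,0) = 63.8688; S(4,1) = 42.6346; S(4,2) = 28.4600; S(4,3) = 18.9980; S(4,4) = 12.6818
Terminal payoffs V(N, i) = max(K - S_T, 0):
  V(4,0) = 0.000000; V(4,1) = 0.000000; V(4,2) = 0.000000; V(4,3) = 7.771999; V(4,4) = 14.088199
Backward induction: V(k, i) = exp(-r*dt) * [p * V(k+1, i) + (1-p) * V(k+1, i+1)].
  V(3,0) = exp(-r*dt) * [p*0.000000 + (1-p)*0.000000] = 0.000000
  V(3,1) = exp(-r*dt) * [p*0.000000 + (1-p)*0.000000] = 0.000000
  V(3,2) = exp(-r*dt) * [p*0.000000 + (1-p)*7.771999] = 4.268551
  V(3,3) = exp(-r*dt) * [p*7.771999 + (1-p)*14.088199] = 11.238079
  V(2,0) = exp(-r*dt) * [p*0.000000 + (1-p)*0.000000] = 0.000000
  V(2,1) = exp(-r*dt) * [p*0.000000 + (1-p)*4.268551] = 2.344381
  V(2,2) = exp(-r*dt) * [p*4.268551 + (1-p)*11.238079] = 8.094767
  V(1,0) = exp(-r*dt) * [p*0.000000 + (1-p)*2.344381] = 1.287585
  V(1,1) = exp(-r*dt) * [p*2.344381 + (1-p)*8.094767] = 5.501739
  V(0,0) = exp(-r*dt) * [p*1.287585 + (1-p)*5.501739] = 3.601608

Answer: Price = V(0,0) = 3.6016
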